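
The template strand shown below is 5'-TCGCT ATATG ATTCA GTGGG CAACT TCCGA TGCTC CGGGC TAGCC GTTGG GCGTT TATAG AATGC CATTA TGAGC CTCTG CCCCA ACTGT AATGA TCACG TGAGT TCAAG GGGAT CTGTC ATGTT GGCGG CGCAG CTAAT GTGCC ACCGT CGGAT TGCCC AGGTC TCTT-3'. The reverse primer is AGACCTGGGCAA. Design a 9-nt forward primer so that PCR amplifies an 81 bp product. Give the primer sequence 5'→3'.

5'-ACTGTAATG-3'

The reverse primer's reverse complement TTGCCCAGGTCT matches the template at positions 155–166, so the product ends at position 166.
An 81 bp product then starts at position 166 − 81 + 1 = 86.
The forward primer is identical to the top strand there: ACTGTAATG.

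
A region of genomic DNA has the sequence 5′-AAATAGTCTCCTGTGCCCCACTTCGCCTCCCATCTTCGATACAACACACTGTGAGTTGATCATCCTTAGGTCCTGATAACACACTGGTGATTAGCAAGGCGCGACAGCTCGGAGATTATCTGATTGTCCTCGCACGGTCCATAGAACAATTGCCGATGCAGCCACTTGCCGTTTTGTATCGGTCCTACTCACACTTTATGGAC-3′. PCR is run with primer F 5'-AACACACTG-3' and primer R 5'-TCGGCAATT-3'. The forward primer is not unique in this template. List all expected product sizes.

114 bp, 79 bp

The forward primer AACACACTG matches the top strand at positions 43–51, 78–86.
The reverse primer's reverse complement is AATTGCCGA, matching at positions 148–156.
Each forward site pairs with the reverse site to give a product ending at position 156: sizes 114, 79 bp.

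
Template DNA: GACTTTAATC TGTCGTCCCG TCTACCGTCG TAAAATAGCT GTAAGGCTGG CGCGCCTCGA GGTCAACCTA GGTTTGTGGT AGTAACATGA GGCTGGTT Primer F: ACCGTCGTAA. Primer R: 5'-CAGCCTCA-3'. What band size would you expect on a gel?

The forward primer matches the template at positions 24–33.
Reverse complement of the reverse primer: TGAGGCTG. This occurs on the top strand at positions 88–95.
Product length = (reverse-primer end) − (forward-primer start) + 1 = 95 − 24 + 1 = 72 bp.

72 bp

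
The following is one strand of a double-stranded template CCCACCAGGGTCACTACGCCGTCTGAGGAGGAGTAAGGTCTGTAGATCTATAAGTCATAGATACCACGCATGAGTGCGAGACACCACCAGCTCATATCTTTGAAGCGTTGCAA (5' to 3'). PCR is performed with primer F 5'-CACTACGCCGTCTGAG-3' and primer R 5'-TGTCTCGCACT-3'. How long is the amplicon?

72 bp

The forward primer matches the template at positions 12–27.
The reverse primer's reverse complement is AGTGCGAGACA, which matches the template at positions 73–83.
The product runs from position 12 to position 83, so its length is 83 − 12 + 1 = 72 bp.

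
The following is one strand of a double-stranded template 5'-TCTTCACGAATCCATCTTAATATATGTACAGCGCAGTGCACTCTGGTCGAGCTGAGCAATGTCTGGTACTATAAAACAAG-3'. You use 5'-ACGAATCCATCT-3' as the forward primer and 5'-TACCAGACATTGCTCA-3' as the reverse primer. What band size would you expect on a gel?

Scanning the template, ACGAATCCATCT occurs at positions 6–17; this primer anneals to the bottom strand there with its 3' end pointing downstream.
Reverse complement of the reverse primer: TGAGCAATGTCTGGTA. This occurs on the top strand at positions 53–68.
Product length = (reverse-primer end) − (forward-primer start) + 1 = 68 − 6 + 1 = 63 bp.

63 bp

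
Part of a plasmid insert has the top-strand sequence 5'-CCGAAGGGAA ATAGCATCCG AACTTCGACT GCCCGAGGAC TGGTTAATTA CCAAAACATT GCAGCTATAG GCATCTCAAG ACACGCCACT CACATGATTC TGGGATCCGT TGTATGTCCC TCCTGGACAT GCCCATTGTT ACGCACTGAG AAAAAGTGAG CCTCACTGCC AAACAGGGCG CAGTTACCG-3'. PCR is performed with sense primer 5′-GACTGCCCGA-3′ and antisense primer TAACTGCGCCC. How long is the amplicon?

The forward primer matches the template at positions 27–36.
Reverse complement of the reverse primer: GGGCGCAGTTA. This occurs on the top strand at positions 176–186.
Amplicon spans positions 27–186: 160 bp.

160 bp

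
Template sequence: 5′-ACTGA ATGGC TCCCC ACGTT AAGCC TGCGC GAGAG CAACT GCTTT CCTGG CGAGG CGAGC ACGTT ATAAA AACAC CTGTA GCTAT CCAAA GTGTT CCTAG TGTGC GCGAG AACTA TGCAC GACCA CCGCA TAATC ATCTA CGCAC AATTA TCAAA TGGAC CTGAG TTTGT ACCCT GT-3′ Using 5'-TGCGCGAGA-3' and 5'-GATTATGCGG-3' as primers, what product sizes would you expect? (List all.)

The forward primer TGCGCGAGA matches the top strand at positions 26–34, 103–111.
The reverse primer's reverse complement is CCGCATAATC, matching at positions 126–135.
Each forward site pairs with the reverse site to give a product ending at position 135: sizes 110, 33 bp.

110 bp, 33 bp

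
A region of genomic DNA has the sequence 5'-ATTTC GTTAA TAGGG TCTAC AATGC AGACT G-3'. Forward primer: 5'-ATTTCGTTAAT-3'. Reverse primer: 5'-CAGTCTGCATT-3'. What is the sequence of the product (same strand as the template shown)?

Forward primer ATTTCGTTAAT is found on the top strand at positions 1–11.
Taking the reverse complement of CAGTCTGCATT gives AATGCAGACTG, found at positions 21–31 on the template; the primer anneals here to the top strand with its 3' end pointing upstream.
The product is the template from position 1 through 31 (31 bp).

5'-ATTTCGTTAATAGGGTCTACAATGCAGACTG-3'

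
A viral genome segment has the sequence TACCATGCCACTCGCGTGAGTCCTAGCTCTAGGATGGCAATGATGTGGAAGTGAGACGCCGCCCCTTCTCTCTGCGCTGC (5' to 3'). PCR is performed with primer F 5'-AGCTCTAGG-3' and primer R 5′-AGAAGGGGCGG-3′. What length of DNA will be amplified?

Scanning the template, AGCTCTAGG occurs at positions 25–33; this primer anneals to the bottom strand there with its 3' end pointing downstream.
The reverse primer's reverse complement is CCGCCCCTTCT, which matches the template at positions 59–69.
Product length = (reverse-primer end) − (forward-primer start) + 1 = 69 − 25 + 1 = 45 bp.

45 bp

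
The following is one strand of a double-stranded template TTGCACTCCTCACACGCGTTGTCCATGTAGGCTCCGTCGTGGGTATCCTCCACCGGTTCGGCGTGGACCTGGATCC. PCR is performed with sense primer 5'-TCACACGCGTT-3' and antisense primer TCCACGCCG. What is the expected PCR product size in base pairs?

Forward primer TCACACGCGTT is found on the top strand at positions 10–20.
The reverse primer's reverse complement is CGGCGTGGA, which matches the template at positions 59–67.
Amplicon spans positions 10–67: 58 bp.

58 bp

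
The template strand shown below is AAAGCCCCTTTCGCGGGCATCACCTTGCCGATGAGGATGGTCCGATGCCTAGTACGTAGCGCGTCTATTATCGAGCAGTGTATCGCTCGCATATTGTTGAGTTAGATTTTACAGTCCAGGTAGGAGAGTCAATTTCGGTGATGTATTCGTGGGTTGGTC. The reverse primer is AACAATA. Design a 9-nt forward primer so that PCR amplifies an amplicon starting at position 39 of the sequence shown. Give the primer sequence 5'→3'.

5'-GGTCCGATG-3'

The reverse primer's reverse complement TATTGTT matches the template at positions 92–98; the product starts at position 39.
The forward primer is identical to the top strand over positions 39–47: GGTCCGATG.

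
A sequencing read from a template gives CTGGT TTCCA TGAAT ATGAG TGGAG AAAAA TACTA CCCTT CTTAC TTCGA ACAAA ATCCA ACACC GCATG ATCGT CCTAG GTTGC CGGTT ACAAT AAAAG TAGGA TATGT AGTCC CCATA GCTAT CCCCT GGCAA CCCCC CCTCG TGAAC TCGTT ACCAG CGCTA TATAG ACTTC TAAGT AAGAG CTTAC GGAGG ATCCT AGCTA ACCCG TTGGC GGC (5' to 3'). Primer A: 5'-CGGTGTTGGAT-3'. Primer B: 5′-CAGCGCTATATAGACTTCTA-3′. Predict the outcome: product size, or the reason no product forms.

Primer A (CGGTGTTGGAT) has reverse complement ATCCAACACCG, which matches the top strand at positions 56–66; primer A anneals to the top strand there with its 3' end pointing upstream toward position 56.
Primer B (CAGCGCTATATAGACTTCTA) matches the top strand directly at positions 158–177; it anneals to the bottom strand with its 3' end pointing downstream toward position 177.
The 3' ends diverge (primer A extends toward position 1, primer B toward position 218), so the primers never converge on a shared product.

No product — the primers' 3' ends point away from each other.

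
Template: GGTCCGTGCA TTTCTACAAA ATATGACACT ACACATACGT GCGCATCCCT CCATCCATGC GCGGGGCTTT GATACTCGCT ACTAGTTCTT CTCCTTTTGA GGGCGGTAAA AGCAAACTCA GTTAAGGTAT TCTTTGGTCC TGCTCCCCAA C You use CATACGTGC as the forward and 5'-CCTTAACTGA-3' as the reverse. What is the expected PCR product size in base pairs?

94 bp

Scanning the template, CATACGTGC occurs at positions 34–42; this primer anneals to the bottom strand there with its 3' end pointing downstream.
Reverse complement of the reverse primer: TCAGTTAAGG. This occurs on the top strand at positions 118–127.
The product runs from position 34 to position 127, so its length is 127 − 34 + 1 = 94 bp.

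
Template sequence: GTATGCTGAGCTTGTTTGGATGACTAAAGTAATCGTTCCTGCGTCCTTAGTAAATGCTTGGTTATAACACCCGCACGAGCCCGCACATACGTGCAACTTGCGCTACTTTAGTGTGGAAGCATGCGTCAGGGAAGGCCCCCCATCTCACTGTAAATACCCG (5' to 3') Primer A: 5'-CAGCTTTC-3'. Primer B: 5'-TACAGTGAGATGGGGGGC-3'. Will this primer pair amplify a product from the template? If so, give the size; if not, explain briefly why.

No product — primer A has no binding site in the template.

Primer A (CAGCTTTC) does not match the top strand, and its reverse complement GAAAGCTG does not match either.
With no annealing site for primer A, no amplification occurs.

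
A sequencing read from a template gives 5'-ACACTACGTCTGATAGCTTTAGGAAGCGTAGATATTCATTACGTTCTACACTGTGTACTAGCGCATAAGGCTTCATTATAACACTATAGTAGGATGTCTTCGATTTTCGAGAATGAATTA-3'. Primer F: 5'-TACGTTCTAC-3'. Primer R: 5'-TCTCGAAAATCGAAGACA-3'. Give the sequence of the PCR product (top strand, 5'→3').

The forward primer matches the template at positions 40–49.
Taking the reverse complement of TCTCGAAAATCGAAGACA gives TGTCTTCGATTTTCGAGA, found at positions 95–112 on the template; the primer anneals here to the top strand with its 3' end pointing upstream.
The product is the template from position 40 through 112 (73 bp).

5'-TACGTTCTACACTGTGTACTAGCGCATAAGGCTTCATTATAACACTATAGTAGGATGTCTTCGATTTTCGAGA-3'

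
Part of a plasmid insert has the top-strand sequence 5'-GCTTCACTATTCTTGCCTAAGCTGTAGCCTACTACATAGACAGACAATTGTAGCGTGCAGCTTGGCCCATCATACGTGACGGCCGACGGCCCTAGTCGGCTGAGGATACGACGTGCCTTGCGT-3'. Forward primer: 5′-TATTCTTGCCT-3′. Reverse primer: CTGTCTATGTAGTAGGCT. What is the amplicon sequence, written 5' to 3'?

Scanning the template, TATTCTTGCCT occurs at positions 8–18; this primer anneals to the bottom strand there with its 3' end pointing downstream.
Taking the reverse complement of CTGTCTATGTAGTAGGCT gives AGCCTACTACATAGACAG, found at positions 26–43 on the template; the primer anneals here to the top strand with its 3' end pointing upstream.
The product is the template from position 8 through 43 (36 bp).

5'-TATTCTTGCCTAAGCTGTAGCCTACTACATAGACAG-3'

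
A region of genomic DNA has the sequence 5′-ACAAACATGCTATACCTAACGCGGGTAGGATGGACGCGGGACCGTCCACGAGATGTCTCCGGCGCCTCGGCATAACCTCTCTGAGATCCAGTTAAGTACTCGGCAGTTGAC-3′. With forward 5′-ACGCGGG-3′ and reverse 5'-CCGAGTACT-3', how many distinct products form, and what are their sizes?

The forward primer ACGCGGG matches the top strand at positions 19–25, 34–40.
The reverse primer's reverse complement is AGTACTCGG, matching at positions 95–103.
Each forward site pairs with the reverse site to give a product ending at position 103: sizes 85, 70 bp.

Two products: 85 bp, 70 bp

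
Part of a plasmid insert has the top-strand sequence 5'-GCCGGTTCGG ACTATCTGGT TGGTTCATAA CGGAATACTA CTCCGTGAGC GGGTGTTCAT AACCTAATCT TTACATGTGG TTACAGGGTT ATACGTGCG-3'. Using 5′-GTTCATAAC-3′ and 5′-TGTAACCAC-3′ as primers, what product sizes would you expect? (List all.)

The forward primer GTTCATAAC matches the top strand at positions 23–31, 55–63.
The reverse primer's reverse complement is GTGGTTACA, matching at positions 77–85.
Each forward site pairs with the reverse site to give a product ending at position 85: sizes 63, 31 bp.

63 bp, 31 bp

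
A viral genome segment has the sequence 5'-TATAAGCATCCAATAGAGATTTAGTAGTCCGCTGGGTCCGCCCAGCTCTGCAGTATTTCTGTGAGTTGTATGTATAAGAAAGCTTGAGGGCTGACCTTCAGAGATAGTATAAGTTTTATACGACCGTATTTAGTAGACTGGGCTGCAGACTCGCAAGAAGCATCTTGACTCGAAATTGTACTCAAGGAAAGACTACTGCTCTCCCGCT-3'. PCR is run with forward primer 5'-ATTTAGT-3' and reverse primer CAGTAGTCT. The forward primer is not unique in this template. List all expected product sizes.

The forward primer ATTTAGT matches the top strand at positions 19–25, 128–134.
The reverse primer's reverse complement is AGACTACTG, matching at positions 190–198.
Each forward site pairs with the reverse site to give a product ending at position 198: sizes 180, 71 bp.

180 bp, 71 bp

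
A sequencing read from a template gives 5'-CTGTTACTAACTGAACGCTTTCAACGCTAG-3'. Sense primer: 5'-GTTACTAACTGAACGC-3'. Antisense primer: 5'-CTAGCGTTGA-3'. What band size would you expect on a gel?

Scanning the template, GTTACTAACTGAACGC occurs at positions 3–18; this primer anneals to the bottom strand there with its 3' end pointing downstream.
The reverse primer's reverse complement is TCAACGCTAG, which matches the template at positions 21–30.
Amplicon spans positions 3–30: 28 bp.

28 bp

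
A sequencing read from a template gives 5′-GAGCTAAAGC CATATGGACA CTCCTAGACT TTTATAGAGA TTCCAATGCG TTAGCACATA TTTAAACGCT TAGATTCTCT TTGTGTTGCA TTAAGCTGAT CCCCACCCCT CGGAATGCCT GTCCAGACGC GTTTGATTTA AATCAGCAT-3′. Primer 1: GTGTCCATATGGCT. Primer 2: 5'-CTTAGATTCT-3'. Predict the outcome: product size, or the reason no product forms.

Primer 1 (GTGTCCATATGGCT) has reverse complement AGCCATATGGACAC, which matches the top strand at positions 8–21; primer 1 anneals to the top strand there with its 3' end pointing upstream toward position 8.
Primer 2 (CTTAGATTCT) matches the top strand directly at positions 69–78; it anneals to the bottom strand with its 3' end pointing downstream toward position 78.
The 3' ends diverge (primer 1 extends toward position 1, primer 2 toward position 149), so the primers never converge on a shared product.

No product — the primers' 3' ends point away from each other.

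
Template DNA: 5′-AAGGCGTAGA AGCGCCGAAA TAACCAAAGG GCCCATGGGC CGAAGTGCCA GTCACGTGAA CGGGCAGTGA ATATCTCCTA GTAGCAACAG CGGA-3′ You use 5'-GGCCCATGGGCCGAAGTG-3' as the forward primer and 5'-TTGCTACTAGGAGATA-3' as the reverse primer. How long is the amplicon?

58 bp

The forward primer matches the template at positions 30–47.
The reverse primer's reverse complement is TATCTCCTAGTAGCAA, which matches the template at positions 72–87.
The product runs from position 30 to position 87, so its length is 87 − 30 + 1 = 58 bp.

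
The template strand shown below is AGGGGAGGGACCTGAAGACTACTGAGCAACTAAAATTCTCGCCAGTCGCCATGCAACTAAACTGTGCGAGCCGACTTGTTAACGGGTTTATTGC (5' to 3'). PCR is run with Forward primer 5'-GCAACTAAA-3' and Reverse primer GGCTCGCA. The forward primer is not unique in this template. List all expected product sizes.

47 bp, 20 bp

The forward primer GCAACTAAA matches the top strand at positions 26–34, 53–61.
The reverse primer's reverse complement is TGCGAGCC, matching at positions 65–72.
Each forward site pairs with the reverse site to give a product ending at position 72: sizes 47, 20 bp.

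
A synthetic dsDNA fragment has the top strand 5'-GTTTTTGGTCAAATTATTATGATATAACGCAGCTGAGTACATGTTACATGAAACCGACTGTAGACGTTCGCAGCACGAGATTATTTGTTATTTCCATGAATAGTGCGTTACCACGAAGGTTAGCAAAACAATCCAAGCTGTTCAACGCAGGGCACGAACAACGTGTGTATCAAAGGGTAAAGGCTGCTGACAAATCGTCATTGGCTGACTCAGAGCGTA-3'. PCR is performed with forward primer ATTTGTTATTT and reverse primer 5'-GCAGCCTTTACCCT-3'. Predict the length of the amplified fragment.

105 bp

Scanning the template, ATTTGTTATTT occurs at positions 83–93; this primer anneals to the bottom strand there with its 3' end pointing downstream.
Reverse complement of the reverse primer: AGGGTAAAGGCTGC. This occurs on the top strand at positions 174–187.
The product runs from position 83 to position 187, so its length is 187 − 83 + 1 = 105 bp.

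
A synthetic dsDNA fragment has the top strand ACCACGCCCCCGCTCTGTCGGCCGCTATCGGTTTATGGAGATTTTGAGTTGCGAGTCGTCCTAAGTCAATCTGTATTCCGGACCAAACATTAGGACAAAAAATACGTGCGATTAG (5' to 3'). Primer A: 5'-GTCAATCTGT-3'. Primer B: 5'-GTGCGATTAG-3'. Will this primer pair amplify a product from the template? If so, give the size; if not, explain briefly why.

Primer A (GTCAATCTGT) matches the top strand at positions 65–74 (3' end points downstream).
Primer B (GTGCGATTAG) also matches the top strand directly, at positions 106–115 — its reverse complement CTAATCGCAC is not present.
Both primers anneal to the bottom strand with 3' ends pointing the same way, so neither can prime synthesis back toward the other.

No product — both primers anneal to the same strand and extend in the same direction.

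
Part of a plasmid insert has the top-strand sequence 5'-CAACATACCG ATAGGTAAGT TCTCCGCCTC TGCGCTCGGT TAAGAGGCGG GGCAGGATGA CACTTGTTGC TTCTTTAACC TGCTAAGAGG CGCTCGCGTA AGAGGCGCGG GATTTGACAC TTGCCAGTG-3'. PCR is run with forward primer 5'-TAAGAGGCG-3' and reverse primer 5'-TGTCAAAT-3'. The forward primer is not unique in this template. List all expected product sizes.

The forward primer TAAGAGGCG matches the top strand at positions 41–49, 84–92, 99–107.
The reverse primer's reverse complement is ATTTGACA, matching at positions 112–119.
Each forward site pairs with the reverse site to give a product ending at position 119: sizes 79, 36, 21 bp.

79 bp, 36 bp, 21 bp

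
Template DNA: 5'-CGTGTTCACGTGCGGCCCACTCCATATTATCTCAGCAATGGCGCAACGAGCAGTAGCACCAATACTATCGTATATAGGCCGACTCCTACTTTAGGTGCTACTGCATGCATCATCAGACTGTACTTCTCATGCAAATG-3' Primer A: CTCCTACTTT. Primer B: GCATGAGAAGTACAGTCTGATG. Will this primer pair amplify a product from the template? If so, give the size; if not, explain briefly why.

Yes — a 50 bp product.

Primer A (CTCCTACTTT) matches the top strand at positions 83–92; it acts as a forward primer.
Primer B's reverse complement is CATCAGACTGTACTTCTCATGC, matching the top strand at positions 111–132; it acts as a reverse primer.
The 3' ends face each other across positions 83–132, giving a 50 bp product.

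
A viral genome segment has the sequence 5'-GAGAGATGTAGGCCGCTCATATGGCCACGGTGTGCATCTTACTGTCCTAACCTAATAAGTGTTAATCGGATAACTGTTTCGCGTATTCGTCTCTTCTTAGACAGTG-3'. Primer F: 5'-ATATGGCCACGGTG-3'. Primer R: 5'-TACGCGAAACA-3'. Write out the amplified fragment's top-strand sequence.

Scanning the template, ATATGGCCACGGTG occurs at positions 19–32; this primer anneals to the bottom strand there with its 3' end pointing downstream.
Taking the reverse complement of TACGCGAAACA gives TGTTTCGCGTA, found at positions 75–85 on the template; the primer anneals here to the top strand with its 3' end pointing upstream.
The product is the template from position 19 through 85 (67 bp).

5'-ATATGGCCACGGTGTGCATCTTACTGTCCTAACCTAATAAGTGTTAATCGGATAACTGTTTCGCGTA-3'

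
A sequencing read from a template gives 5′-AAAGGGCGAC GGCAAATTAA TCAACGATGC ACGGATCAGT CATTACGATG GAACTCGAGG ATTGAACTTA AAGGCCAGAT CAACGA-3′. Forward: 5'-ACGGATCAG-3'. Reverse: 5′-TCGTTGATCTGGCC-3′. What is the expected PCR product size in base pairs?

56 bp

Scanning the template, ACGGATCAG occurs at positions 31–39; this primer anneals to the bottom strand there with its 3' end pointing downstream.
Taking the reverse complement of TCGTTGATCTGGCC gives GGCCAGATCAACGA, found at positions 73–86 on the template; the primer anneals here to the top strand with its 3' end pointing upstream.
Amplicon spans positions 31–86: 56 bp.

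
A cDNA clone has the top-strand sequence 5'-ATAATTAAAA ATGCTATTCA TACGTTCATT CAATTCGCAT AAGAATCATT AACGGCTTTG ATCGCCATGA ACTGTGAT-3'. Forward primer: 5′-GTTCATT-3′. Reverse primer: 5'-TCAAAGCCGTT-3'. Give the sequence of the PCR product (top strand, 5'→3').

Scanning the template, GTTCATT occurs at positions 24–30; this primer anneals to the bottom strand there with its 3' end pointing downstream.
Reverse complement of the reverse primer: AACGGCTTTGA. This occurs on the top strand at positions 51–61.
The product is the template from position 24 through 61 (38 bp).

5'-GTTCATTCAATTCGCATAAGAATCATTAACGGCTTTGA-3'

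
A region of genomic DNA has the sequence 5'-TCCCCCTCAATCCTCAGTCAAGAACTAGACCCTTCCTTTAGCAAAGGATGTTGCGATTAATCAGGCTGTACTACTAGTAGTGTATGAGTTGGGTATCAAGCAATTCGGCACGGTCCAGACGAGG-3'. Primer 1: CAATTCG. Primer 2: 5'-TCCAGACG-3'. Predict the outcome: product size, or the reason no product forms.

Primer 1 (CAATTCG) matches the top strand at positions 101–107 (3' end points downstream).
Primer 2 (TCCAGACG) also matches the top strand directly, at positions 114–121 — its reverse complement CGTCTGGA is not present.
Both primers anneal to the bottom strand with 3' ends pointing the same way, so neither can prime synthesis back toward the other.

No product — both primers anneal to the same strand and extend in the same direction.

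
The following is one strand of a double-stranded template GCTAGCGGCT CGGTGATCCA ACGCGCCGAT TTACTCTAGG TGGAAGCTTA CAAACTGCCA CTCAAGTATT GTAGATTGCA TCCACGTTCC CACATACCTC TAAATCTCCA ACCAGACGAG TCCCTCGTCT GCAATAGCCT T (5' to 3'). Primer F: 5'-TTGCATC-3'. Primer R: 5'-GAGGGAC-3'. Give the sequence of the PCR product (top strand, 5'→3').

The forward primer matches the template at positions 76–82.
The reverse primer's reverse complement is GTCCCTC, which matches the template at positions 120–126.
The product is the template from position 76 through 126 (51 bp).

5'-TTGCATCCACGTTCCCACATACCTCTAAATCTCCAACCAGACGAGTCCCTC-3'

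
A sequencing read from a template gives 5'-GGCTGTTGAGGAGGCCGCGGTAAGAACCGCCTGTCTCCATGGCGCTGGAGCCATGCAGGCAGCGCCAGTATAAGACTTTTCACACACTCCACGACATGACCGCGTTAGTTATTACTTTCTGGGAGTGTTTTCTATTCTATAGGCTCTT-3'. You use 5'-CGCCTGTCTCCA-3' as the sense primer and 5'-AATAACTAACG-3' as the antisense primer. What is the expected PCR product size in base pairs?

86 bp

The forward primer matches the template at positions 28–39.
Taking the reverse complement of AATAACTAACG gives CGTTAGTTATT, found at positions 103–113 on the template; the primer anneals here to the top strand with its 3' end pointing upstream.
Amplicon spans positions 28–113: 86 bp.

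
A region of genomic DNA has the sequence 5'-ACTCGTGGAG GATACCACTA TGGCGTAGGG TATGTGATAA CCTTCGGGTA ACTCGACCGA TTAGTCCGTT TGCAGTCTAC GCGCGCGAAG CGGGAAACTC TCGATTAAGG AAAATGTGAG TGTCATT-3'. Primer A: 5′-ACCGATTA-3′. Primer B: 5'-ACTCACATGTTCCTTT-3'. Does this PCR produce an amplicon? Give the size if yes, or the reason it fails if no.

Primer B (ACTCACATGTTCCTTT) does not match the top strand, and its reverse complement AAAGGAACATGTGAGT does not match either.
With no annealing site for primer B, no amplification occurs.

No product — primer B has no binding site in the template.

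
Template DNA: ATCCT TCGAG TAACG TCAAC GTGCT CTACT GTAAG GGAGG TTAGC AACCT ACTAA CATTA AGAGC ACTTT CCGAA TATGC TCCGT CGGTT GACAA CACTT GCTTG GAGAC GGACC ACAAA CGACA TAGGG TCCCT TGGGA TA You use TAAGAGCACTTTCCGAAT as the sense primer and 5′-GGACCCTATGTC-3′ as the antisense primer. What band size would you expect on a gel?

The forward primer matches the template at positions 59–76.
The reverse primer's reverse complement is GACATAGGGTCC, which matches the template at positions 122–133.
Product length = (reverse-primer end) − (forward-primer start) + 1 = 133 − 59 + 1 = 75 bp.

75 bp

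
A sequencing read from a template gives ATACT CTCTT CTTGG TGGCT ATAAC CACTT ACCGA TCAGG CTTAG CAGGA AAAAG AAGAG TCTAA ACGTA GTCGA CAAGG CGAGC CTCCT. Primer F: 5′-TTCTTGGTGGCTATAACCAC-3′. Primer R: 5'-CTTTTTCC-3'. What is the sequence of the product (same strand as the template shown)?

Forward primer TTCTTGGTGGCTATAACCAC is found on the top strand at positions 9–28.
Reverse complement of the reverse primer: GGAAAAAG. This occurs on the top strand at positions 48–55.
The product is the template from position 9 through 55 (47 bp).

5'-TTCTTGGTGGCTATAACCACTTACCGATCAGGCTTAGCAGGAAAAAG-3'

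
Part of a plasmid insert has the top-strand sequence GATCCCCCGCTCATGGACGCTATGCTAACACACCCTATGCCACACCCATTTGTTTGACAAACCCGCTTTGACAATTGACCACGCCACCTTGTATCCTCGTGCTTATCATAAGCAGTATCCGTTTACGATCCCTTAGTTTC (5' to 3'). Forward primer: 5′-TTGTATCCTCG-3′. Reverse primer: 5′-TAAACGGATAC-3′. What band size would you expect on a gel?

37 bp

Scanning the template, TTGTATCCTCG occurs at positions 89–99; this primer anneals to the bottom strand there with its 3' end pointing downstream.
Taking the reverse complement of TAAACGGATAC gives GTATCCGTTTA, found at positions 115–125 on the template; the primer anneals here to the top strand with its 3' end pointing upstream.
Amplicon spans positions 89–125: 37 bp.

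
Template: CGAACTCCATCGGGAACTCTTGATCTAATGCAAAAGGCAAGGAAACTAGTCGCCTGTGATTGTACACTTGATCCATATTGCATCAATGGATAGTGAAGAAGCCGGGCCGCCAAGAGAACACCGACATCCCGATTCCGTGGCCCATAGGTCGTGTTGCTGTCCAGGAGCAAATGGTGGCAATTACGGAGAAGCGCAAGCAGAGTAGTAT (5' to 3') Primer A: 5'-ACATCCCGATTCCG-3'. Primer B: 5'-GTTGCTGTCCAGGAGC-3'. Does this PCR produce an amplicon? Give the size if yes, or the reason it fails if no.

Primer A (ACATCCCGATTCCG) matches the top strand at positions 124–137 (3' end points downstream).
Primer B (GTTGCTGTCCAGGAGC) also matches the top strand directly, at positions 153–168 — its reverse complement GCTCCTGGACAGCAAC is not present.
Both primers anneal to the bottom strand with 3' ends pointing the same way, so neither can prime synthesis back toward the other.

No product — both primers anneal to the same strand and extend in the same direction.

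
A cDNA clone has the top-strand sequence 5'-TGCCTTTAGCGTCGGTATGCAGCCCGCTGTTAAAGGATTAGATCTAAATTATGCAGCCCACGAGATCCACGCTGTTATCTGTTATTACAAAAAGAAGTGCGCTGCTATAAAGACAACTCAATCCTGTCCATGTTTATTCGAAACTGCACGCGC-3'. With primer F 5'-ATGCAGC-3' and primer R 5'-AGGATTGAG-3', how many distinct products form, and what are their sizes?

Two products: 109 bp, 75 bp

The forward primer ATGCAGC matches the top strand at positions 17–23, 51–57.
The reverse primer's reverse complement is CTCAATCCT, matching at positions 117–125.
Each forward site pairs with the reverse site to give a product ending at position 125: sizes 109, 75 bp.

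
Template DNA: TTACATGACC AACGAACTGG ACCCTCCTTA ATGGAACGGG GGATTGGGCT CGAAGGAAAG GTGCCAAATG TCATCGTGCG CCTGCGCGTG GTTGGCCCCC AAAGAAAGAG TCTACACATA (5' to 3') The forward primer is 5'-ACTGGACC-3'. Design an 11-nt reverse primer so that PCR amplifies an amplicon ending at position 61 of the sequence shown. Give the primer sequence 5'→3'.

The forward primer binds at positions 16–23; the product's 3' end on the top strand is position 61.
The reverse primer anneals to the top strand over positions 51–61, i.e. to CGAAGGAAAGG.
Its sequence written 5'→3' is the reverse complement: CCTTTCCTTCG.

5'-CCTTTCCTTCG-3'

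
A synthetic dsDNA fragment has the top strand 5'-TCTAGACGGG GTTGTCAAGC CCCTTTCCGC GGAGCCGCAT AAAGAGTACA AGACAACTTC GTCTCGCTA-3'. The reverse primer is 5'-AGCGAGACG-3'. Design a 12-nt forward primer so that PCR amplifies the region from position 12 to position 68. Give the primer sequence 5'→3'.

5'-TTGTCAAGCCCC-3'

The reverse primer's reverse complement CGTCTCGCT matches the template at positions 60–68; the product starts at position 12.
The forward primer is identical to the top strand over positions 12–23: TTGTCAAGCCCC.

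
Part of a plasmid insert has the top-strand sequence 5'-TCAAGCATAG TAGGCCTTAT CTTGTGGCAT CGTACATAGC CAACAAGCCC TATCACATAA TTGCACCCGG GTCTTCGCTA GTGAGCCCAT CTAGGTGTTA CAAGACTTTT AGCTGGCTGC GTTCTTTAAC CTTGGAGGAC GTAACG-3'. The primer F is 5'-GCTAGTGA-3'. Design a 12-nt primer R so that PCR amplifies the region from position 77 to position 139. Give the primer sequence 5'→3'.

The product's 3' end on the top strand is position 139.
The reverse primer anneals to the top strand over positions 128–139, i.e. to AACCTTGGAGGA.
Its sequence written 5'→3' is the reverse complement: TCCTCCAAGGTT.

5'-TCCTCCAAGGTT-3'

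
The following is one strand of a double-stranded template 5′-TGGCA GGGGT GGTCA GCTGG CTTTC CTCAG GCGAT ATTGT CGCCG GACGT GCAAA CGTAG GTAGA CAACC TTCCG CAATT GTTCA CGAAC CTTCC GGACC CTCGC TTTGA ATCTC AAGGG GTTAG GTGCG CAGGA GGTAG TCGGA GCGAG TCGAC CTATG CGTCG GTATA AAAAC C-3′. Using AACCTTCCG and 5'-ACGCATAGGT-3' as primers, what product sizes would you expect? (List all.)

The forward primer AACCTTCCG matches the top strand at positions 67–75, 88–96.
The reverse primer's reverse complement is ACCTATGCGT, matching at positions 154–163.
Each forward site pairs with the reverse site to give a product ending at position 163: sizes 97, 76 bp.

97 bp, 76 bp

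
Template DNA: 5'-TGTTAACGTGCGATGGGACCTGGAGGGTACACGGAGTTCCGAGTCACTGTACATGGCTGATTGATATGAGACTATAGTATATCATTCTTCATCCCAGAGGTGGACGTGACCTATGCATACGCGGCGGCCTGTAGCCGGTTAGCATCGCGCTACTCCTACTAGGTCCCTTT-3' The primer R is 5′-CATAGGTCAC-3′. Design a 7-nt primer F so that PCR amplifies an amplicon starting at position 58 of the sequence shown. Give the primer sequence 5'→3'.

The reverse primer's reverse complement GTGACCTATG matches the template at positions 106–115; the product starts at position 58.
The forward primer is identical to the top strand over positions 58–64: TGATTGA.

5'-TGATTGA-3'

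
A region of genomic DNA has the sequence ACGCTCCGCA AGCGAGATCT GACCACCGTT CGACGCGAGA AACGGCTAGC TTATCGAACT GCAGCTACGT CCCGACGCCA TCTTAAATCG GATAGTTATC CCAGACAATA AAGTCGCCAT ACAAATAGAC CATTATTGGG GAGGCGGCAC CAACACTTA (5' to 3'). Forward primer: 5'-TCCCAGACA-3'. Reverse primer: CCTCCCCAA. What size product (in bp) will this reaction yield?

Scanning the template, TCCCAGACA occurs at positions 99–107; this primer anneals to the bottom strand there with its 3' end pointing downstream.
Taking the reverse complement of CCTCCCCAA gives TTGGGGAGG, found at positions 136–144 on the template; the primer anneals here to the top strand with its 3' end pointing upstream.
The product runs from position 99 to position 144, so its length is 144 − 99 + 1 = 46 bp.

46 bp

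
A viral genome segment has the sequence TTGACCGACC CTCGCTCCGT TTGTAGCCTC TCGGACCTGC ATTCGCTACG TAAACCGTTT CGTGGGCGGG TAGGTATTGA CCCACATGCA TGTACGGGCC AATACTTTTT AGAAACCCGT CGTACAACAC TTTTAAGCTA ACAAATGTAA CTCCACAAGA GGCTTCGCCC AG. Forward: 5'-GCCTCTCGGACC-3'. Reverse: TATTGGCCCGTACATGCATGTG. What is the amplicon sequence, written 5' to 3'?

5'-GCCTCTCGGACCTGCATTCGCTACGTAAACCGTTTCGTGGGCGGGTAGGTATTGACCCACATGCATGTACGGGCCAATA-3'

The forward primer matches the template at positions 26–37.
Taking the reverse complement of TATTGGCCCGTACATGCATGTG gives CACATGCATGTACGGGCCAATA, found at positions 83–104 on the template; the primer anneals here to the top strand with its 3' end pointing upstream.
The product is the template from position 26 through 104 (79 bp).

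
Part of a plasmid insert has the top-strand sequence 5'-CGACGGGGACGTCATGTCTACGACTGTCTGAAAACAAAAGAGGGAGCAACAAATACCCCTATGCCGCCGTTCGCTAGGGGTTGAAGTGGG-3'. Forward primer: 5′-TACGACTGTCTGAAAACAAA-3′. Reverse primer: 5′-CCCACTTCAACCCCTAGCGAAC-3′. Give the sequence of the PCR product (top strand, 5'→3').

Scanning the template, TACGACTGTCTGAAAACAAA occurs at positions 19–38; this primer anneals to the bottom strand there with its 3' end pointing downstream.
Taking the reverse complement of CCCACTTCAACCCCTAGCGAAC gives GTTCGCTAGGGGTTGAAGTGGG, found at positions 69–90 on the template; the primer anneals here to the top strand with its 3' end pointing upstream.
The product is the template from position 19 through 90 (72 bp).

5'-TACGACTGTCTGAAAACAAAAGAGGGAGCAACAAATACCCCTATGCCGCCGTTCGCTAGGGGTTGAAGTGGG-3'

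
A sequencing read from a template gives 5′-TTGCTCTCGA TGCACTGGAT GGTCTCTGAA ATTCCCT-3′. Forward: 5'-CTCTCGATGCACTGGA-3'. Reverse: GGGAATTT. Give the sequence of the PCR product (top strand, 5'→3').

The forward primer matches the template at positions 4–19.
Reverse complement of the reverse primer: AAATTCCC. This occurs on the top strand at positions 29–36.
The product is the template from position 4 through 36 (33 bp).

5'-CTCTCGATGCACTGGATGGTCTCTGAAATTCCC-3'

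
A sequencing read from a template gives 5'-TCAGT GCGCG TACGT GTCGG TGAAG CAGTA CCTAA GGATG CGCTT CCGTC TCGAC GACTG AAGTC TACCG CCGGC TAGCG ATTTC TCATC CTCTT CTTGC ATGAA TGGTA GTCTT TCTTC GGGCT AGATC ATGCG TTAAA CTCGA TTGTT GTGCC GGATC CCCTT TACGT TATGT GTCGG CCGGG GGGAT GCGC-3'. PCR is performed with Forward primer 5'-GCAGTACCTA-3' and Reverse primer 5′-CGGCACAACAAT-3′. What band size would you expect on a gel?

The forward primer matches the template at positions 25–34.
The reverse primer's reverse complement is ATTGTTGTGCCG, which matches the template at positions 145–156.
Amplicon spans positions 25–156: 132 bp.

132 bp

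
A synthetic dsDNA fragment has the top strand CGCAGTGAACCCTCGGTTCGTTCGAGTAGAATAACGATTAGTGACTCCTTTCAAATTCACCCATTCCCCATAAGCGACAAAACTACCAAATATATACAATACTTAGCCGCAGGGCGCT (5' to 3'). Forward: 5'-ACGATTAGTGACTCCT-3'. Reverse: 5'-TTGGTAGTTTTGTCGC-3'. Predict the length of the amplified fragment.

Forward primer ACGATTAGTGACTCCT is found on the top strand at positions 34–49.
Taking the reverse complement of TTGGTAGTTTTGTCGC gives GCGACAAAACTACCAA, found at positions 74–89 on the template; the primer anneals here to the top strand with its 3' end pointing upstream.
The product runs from position 34 to position 89, so its length is 89 − 34 + 1 = 56 bp.

56 bp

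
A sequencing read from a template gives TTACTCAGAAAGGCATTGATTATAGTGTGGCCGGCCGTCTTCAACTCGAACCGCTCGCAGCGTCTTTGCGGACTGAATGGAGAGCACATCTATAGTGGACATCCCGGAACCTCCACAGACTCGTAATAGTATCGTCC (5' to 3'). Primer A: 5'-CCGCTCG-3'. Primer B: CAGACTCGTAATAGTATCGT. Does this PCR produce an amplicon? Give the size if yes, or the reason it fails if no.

Primer A (CCGCTCG) matches the top strand at positions 51–57 (3' end points downstream).
Primer B (CAGACTCGTAATAGTATCGT) also matches the top strand directly, at positions 116–135 — its reverse complement ACGATACTATTACGAGTCTG is not present.
Both primers anneal to the bottom strand with 3' ends pointing the same way, so neither can prime synthesis back toward the other.

No product — both primers anneal to the same strand and extend in the same direction.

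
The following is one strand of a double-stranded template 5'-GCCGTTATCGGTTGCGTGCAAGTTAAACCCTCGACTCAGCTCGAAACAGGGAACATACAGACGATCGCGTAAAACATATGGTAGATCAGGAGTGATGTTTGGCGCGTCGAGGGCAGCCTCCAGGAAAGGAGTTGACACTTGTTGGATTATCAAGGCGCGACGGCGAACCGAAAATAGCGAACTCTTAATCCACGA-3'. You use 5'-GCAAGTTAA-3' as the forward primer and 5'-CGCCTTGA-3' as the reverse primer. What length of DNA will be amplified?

140 bp

Scanning the template, GCAAGTTAA occurs at positions 18–26; this primer anneals to the bottom strand there with its 3' end pointing downstream.
The reverse primer's reverse complement is TCAAGGCG, which matches the template at positions 150–157.
Product length = (reverse-primer end) − (forward-primer start) + 1 = 157 − 18 + 1 = 140 bp.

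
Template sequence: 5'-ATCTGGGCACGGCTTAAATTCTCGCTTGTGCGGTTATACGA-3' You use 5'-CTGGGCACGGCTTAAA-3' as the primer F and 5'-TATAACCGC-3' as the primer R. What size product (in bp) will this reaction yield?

36 bp

The forward primer matches the template at positions 3–18.
The reverse primer's reverse complement is GCGGTTATA, which matches the template at positions 30–38.
The product runs from position 3 to position 38, so its length is 38 − 3 + 1 = 36 bp.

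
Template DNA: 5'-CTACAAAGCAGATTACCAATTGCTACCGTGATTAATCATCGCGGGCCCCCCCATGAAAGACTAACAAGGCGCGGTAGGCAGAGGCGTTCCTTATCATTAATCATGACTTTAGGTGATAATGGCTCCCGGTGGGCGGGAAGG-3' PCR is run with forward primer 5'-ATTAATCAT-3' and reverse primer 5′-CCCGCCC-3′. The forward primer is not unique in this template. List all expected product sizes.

107 bp, 42 bp

The forward primer ATTAATCAT matches the top strand at positions 31–39, 96–104.
The reverse primer's reverse complement is GGGCGGG, matching at positions 131–137.
Each forward site pairs with the reverse site to give a product ending at position 137: sizes 107, 42 bp.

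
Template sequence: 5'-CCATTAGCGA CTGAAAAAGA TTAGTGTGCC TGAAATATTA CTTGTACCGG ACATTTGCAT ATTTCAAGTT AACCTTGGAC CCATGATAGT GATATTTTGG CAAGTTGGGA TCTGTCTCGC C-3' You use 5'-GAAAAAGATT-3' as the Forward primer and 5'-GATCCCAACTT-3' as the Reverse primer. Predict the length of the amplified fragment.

100 bp

Scanning the template, GAAAAAGATT occurs at positions 13–22; this primer anneals to the bottom strand there with its 3' end pointing downstream.
Reverse complement of the reverse primer: AAGTTGGGATC. This occurs on the top strand at positions 102–112.
The product runs from position 13 to position 112, so its length is 112 − 13 + 1 = 100 bp.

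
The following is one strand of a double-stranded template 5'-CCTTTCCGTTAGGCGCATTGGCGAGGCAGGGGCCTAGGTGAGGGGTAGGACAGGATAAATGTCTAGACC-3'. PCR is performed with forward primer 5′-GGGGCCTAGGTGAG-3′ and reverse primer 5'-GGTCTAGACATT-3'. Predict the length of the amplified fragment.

41 bp

The forward primer matches the template at positions 29–42.
The reverse primer's reverse complement is AATGTCTAGACC, which matches the template at positions 58–69.
Amplicon spans positions 29–69: 41 bp.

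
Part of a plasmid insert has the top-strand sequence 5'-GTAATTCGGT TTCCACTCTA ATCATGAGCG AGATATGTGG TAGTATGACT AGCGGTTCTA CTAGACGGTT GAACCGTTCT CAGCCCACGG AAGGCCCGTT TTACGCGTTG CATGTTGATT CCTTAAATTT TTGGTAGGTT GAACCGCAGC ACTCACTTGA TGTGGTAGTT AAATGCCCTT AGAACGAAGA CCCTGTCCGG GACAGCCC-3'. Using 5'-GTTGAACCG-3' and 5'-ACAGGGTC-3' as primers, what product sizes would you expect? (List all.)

129 bp, 59 bp

The forward primer GTTGAACCG matches the top strand at positions 68–76, 138–146.
The reverse primer's reverse complement is GACCCTGT, matching at positions 189–196.
Each forward site pairs with the reverse site to give a product ending at position 196: sizes 129, 59 bp.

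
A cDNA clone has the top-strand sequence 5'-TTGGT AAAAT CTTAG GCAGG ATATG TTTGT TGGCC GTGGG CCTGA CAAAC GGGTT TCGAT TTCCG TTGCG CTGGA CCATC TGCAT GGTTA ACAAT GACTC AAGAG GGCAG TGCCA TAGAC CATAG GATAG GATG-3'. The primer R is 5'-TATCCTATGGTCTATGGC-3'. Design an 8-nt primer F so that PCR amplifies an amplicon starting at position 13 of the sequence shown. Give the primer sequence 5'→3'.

The reverse primer's reverse complement GCCATAGACCATAGGATA matches the template at positions 112–129; the product starts at position 13.
The forward primer is identical to the top strand over positions 13–20: TAGGCAGG.

5'-TAGGCAGG-3'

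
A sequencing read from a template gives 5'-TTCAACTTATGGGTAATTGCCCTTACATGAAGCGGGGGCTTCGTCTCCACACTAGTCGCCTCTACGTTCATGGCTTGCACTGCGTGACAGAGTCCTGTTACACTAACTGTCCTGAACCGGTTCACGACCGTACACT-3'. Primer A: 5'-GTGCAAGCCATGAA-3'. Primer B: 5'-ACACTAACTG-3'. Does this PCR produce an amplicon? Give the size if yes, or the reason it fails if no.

Primer A (GTGCAAGCCATGAA) has reverse complement TTCATGGCTTGCAC, which matches the top strand at positions 67–80; primer A anneals to the top strand there with its 3' end pointing upstream toward position 67.
Primer B (ACACTAACTG) matches the top strand directly at positions 100–109; it anneals to the bottom strand with its 3' end pointing downstream toward position 109.
The 3' ends diverge (primer A extends toward position 1, primer B toward position 136), so the primers never converge on a shared product.

No product — the primers' 3' ends point away from each other.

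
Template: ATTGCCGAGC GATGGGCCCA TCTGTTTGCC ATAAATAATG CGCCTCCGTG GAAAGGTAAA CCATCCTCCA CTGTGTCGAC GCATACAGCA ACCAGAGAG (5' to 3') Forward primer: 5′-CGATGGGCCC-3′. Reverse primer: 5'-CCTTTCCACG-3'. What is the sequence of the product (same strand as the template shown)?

5'-CGATGGGCCCATCTGTTTGCCATAAATAATGCGCCTCCGTGGAAAGG-3'

The forward primer matches the template at positions 10–19.
Reverse complement of the reverse primer: CGTGGAAAGG. This occurs on the top strand at positions 47–56.
The product is the template from position 10 through 56 (47 bp).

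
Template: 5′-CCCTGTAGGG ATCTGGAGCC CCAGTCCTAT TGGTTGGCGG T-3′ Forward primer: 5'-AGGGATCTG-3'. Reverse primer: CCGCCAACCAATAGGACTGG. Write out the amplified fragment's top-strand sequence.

Scanning the template, AGGGATCTG occurs at positions 7–15; this primer anneals to the bottom strand there with its 3' end pointing downstream.
Taking the reverse complement of CCGCCAACCAATAGGACTGG gives CCAGTCCTATTGGTTGGCGG, found at positions 21–40 on the template; the primer anneals here to the top strand with its 3' end pointing upstream.
The product is the template from position 7 through 40 (34 bp).

5'-AGGGATCTGGAGCCCCAGTCCTATTGGTTGGCGG-3'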